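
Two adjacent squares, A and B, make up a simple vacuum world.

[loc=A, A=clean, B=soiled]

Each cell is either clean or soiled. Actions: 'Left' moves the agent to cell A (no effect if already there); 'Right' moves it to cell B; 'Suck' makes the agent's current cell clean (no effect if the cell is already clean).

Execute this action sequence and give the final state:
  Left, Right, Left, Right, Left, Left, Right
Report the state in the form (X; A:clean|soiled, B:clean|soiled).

(B; A:clean, B:soiled)

1) do Left; now (A; A:clean, B:soiled)
2) do Right; now (B; A:clean, B:soiled)
3) do Left; now (A; A:clean, B:soiled)
4) do Right; now (B; A:clean, B:soiled)
5) do Left; now (A; A:clean, B:soiled)
6) do Left; now (A; A:clean, B:soiled)
7) do Right; now (B; A:clean, B:soiled)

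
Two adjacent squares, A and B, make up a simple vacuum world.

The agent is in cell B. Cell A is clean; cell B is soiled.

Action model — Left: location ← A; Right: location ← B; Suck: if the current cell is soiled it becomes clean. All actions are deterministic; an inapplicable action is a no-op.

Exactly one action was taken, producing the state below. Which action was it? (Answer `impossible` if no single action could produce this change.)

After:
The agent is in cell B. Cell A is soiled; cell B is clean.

try  Left: <A|clean|soiled>
try Right: <B|clean|soiled>
try  Suck: <B|clean|clean>
no single action produces the after-state

impossible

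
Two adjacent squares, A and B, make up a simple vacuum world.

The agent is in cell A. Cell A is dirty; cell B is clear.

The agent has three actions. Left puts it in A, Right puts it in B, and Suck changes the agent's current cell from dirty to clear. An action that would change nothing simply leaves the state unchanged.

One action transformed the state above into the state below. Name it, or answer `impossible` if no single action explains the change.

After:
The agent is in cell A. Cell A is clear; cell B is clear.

Suck

try  Left: <A|dirty|clear>
try Right: <B|dirty|clear>
try  Suck: <A|clear|clear>  ← match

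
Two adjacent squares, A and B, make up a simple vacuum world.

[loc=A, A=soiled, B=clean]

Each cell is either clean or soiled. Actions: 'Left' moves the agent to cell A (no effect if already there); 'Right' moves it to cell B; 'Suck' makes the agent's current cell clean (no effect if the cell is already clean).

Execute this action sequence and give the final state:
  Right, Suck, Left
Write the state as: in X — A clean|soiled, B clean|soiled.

in A — A soiled, B clean

t=1 Right ⇒ in B — A soiled, B clean
t=2 Suck ⇒ in B — A soiled, B clean
t=3 Left ⇒ in A — A soiled, B clean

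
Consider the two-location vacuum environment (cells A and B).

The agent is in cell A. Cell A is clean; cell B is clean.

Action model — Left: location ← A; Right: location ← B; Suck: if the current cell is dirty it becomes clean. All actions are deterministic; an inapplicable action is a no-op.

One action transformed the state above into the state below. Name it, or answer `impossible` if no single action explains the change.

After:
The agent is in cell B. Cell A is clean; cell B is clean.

try  Left: <A|clean|clean>
try Right: <B|clean|clean>  ← match
try  Suck: <A|clean|clean>

Right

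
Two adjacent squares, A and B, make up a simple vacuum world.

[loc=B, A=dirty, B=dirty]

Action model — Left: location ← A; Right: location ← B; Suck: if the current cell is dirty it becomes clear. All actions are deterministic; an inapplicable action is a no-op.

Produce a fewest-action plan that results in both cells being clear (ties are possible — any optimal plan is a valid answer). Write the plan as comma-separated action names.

Suck, Left, Suck

Suck (#1): loc=B A=dirty B=clear
Left (#2): loc=A A=dirty B=clear
Suck (#3): loc=A A=clear B=clear
min 3: Suck B + move + Suck A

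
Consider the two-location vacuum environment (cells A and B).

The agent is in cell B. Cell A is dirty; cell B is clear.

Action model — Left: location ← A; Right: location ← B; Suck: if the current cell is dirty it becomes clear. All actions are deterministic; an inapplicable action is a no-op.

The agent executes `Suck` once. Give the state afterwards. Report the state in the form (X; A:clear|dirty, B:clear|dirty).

start: (B; A:dirty, B:clear)
step 1/1 (Suck): (B; A:dirty, B:clear)

(B; A:dirty, B:clear)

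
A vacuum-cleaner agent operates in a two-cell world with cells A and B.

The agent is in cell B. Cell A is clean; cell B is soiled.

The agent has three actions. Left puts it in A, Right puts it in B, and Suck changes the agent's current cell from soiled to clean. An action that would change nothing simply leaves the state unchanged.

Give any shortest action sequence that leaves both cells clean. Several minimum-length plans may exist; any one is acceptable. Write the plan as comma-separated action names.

t=1 Suck ⇒ <B|clean|clean>
min 1: B is soiled, one Suck

Suck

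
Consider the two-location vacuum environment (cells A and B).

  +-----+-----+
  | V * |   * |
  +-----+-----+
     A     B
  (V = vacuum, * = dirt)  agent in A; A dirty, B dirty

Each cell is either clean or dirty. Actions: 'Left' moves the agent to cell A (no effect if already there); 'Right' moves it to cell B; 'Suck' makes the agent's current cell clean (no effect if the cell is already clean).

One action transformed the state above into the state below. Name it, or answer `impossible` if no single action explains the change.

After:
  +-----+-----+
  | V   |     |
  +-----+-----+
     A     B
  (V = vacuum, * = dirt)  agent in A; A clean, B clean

impossible

try  Left: (A; A:dirty, B:dirty)
try Right: (B; A:dirty, B:dirty)
try  Suck: (A; A:clean, B:dirty)
no single action produces the after-state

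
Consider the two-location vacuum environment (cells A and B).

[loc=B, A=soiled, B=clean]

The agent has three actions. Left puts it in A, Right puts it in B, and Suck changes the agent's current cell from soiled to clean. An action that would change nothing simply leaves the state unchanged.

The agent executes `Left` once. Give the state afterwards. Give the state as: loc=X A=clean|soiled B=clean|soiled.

start: loc=B A=soiled B=clean
1) do Left; now loc=A A=soiled B=clean

loc=A A=soiled B=clean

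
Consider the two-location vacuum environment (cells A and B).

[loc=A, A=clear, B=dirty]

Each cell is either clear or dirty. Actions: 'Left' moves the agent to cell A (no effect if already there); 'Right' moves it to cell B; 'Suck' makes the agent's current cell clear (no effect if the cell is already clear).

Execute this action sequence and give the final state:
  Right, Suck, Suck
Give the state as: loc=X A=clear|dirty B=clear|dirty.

t=1 Right ⇒ loc=B A=clear B=dirty
t=2 Suck ⇒ loc=B A=clear B=clear
t=3 Suck ⇒ loc=B A=clear B=clear

loc=B A=clear B=clear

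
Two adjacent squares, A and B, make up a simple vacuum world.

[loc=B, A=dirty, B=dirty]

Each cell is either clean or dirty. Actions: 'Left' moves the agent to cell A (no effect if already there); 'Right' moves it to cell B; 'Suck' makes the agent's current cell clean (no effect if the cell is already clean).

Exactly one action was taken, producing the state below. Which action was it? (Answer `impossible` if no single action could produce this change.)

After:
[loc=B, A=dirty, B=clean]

try  Left: (A; A:dirty, B:dirty)
try Right: (B; A:dirty, B:dirty)
try  Suck: (B; A:dirty, B:clean)  ← match

Suck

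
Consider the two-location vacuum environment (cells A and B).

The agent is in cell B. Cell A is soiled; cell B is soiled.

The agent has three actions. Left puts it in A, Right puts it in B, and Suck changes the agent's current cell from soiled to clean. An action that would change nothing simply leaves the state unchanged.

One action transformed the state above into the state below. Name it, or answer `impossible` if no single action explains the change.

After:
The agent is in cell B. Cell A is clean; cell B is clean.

impossible

try  Left: loc=A A=soiled B=soiled
try Right: loc=B A=soiled B=soiled
try  Suck: loc=B A=soiled B=clean
no single action produces the after-state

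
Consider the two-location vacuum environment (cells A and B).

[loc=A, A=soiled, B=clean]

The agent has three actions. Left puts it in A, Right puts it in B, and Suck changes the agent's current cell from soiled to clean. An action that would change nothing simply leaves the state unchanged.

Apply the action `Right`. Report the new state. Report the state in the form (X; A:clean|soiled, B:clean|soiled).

(B; A:soiled, B:clean)

start: (A; A:soiled, B:clean)
[1] after Right: (B; A:soiled, B:clean)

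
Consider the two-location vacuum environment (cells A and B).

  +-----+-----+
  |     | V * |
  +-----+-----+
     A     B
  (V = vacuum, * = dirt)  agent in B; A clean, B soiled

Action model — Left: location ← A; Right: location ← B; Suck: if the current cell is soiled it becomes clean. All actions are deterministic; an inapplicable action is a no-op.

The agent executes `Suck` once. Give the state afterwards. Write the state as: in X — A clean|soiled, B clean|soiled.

start: in B — A clean, B soiled
[1] after Suck: in B — A clean, B clean

in B — A clean, B clean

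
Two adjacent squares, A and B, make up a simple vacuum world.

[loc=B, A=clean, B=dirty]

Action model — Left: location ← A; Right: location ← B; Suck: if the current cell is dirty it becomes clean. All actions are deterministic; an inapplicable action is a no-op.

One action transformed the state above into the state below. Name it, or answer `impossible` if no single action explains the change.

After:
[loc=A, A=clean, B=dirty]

Left

try  Left: loc=A A=clean B=dirty  ← match
try Right: loc=B A=clean B=dirty
try  Suck: loc=B A=clean B=clean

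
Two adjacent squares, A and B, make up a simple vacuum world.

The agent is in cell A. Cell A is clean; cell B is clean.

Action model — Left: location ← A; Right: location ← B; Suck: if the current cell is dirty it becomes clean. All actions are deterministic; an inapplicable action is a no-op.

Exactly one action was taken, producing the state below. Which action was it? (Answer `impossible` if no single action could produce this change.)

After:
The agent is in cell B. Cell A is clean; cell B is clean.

try  Left: <A|clean|clean>
try Right: <B|clean|clean>  ← match
try  Suck: <A|clean|clean>

Right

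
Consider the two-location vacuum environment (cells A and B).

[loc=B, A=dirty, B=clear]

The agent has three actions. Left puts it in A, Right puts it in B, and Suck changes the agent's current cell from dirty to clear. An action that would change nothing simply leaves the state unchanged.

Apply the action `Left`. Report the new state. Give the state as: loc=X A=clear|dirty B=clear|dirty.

start: loc=B A=dirty B=clear
step 1/1 (Left): loc=A A=dirty B=clear

loc=A A=dirty B=clear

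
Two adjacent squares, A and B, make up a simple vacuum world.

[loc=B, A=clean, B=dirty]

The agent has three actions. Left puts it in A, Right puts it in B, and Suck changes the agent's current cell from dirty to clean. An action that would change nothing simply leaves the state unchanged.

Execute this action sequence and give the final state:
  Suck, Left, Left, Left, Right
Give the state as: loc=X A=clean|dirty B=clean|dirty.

loc=B A=clean B=clean

1) do Suck; now loc=B A=clean B=clean
2) do Left; now loc=A A=clean B=clean
3) do Left; now loc=A A=clean B=clean
4) do Left; now loc=A A=clean B=clean
5) do Right; now loc=B A=clean B=clean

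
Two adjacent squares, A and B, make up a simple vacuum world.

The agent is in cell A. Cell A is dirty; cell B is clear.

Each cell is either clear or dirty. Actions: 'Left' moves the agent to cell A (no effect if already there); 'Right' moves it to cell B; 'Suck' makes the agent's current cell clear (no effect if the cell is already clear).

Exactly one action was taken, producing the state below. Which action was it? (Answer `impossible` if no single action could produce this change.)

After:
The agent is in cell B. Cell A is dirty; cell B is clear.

Right

try  Left: (A; A:dirty, B:clear)
try Right: (B; A:dirty, B:clear)  ← match
try  Suck: (A; A:clear, B:clear)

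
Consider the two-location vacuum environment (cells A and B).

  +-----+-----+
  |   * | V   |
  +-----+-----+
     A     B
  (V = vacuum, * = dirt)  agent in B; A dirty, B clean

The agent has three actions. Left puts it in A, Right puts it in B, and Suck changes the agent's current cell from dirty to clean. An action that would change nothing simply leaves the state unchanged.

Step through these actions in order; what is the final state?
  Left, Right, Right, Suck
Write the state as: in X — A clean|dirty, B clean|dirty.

in B — A dirty, B clean

[1] after Left: in A — A dirty, B clean
[2] after Right: in B — A dirty, B clean
[3] after Right: in B — A dirty, B clean
[4] after Suck: in B — A dirty, B clean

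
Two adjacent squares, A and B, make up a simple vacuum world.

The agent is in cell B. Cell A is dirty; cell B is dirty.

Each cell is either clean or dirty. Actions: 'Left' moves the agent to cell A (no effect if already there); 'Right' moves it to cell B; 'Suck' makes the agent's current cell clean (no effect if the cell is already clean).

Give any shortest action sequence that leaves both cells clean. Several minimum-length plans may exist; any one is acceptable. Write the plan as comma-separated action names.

[1] after Suck: (B; A:dirty, B:clean)
[2] after Left: (A; A:dirty, B:clean)
[3] after Suck: (A; A:clean, B:clean)
min 3: Suck B + move + Suck A

Suck, Left, Suck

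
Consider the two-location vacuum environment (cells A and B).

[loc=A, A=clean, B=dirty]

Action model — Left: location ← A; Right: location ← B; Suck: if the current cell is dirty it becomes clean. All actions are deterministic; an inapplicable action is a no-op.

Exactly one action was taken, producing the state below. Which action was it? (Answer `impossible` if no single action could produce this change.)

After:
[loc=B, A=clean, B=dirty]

Right

try  Left: loc=A A=clean B=dirty
try Right: loc=B A=clean B=dirty  ← match
try  Suck: loc=A A=clean B=dirty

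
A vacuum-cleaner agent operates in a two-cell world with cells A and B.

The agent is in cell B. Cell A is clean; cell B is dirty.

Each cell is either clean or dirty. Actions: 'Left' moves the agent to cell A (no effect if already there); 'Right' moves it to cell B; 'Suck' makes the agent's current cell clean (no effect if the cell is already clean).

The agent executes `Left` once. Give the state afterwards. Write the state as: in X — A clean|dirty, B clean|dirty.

in A — A clean, B dirty

start: in B — A clean, B dirty
[1] after Left: in A — A clean, B dirty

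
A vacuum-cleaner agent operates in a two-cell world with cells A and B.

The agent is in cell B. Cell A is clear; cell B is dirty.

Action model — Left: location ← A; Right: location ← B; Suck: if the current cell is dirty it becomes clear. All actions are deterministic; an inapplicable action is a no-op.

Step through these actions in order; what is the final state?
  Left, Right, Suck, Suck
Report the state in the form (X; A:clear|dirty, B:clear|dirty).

step 1/4 (Left): (A; A:clear, B:dirty)
step 2/4 (Right): (B; A:clear, B:dirty)
step 3/4 (Suck): (B; A:clear, B:clear)
step 4/4 (Suck): (B; A:clear, B:clear)

(B; A:clear, B:clear)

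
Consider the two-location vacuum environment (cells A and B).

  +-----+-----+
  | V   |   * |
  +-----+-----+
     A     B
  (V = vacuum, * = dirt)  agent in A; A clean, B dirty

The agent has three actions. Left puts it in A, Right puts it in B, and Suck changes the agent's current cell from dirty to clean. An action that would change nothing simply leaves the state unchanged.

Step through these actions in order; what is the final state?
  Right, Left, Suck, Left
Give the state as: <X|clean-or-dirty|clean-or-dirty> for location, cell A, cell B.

<A|clean|dirty>

Right (#1): <B|clean|dirty>
Left (#2): <A|clean|dirty>
Suck (#3): <A|clean|dirty>
Left (#4): <A|clean|dirty>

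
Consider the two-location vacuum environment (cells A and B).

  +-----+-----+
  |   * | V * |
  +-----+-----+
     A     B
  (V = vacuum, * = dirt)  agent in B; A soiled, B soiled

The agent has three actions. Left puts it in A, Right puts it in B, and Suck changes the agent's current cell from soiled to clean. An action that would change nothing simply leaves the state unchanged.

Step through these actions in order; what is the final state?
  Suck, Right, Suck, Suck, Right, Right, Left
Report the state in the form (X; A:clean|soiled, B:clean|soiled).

step 1/7 (Suck): (B; A:soiled, B:clean)
step 2/7 (Right): (B; A:soiled, B:clean)
step 3/7 (Suck): (B; A:soiled, B:clean)
step 4/7 (Suck): (B; A:soiled, B:clean)
step 5/7 (Right): (B; A:soiled, B:clean)
step 6/7 (Right): (B; A:soiled, B:clean)
step 7/7 (Left): (A; A:soiled, B:clean)

(A; A:soiled, B:clean)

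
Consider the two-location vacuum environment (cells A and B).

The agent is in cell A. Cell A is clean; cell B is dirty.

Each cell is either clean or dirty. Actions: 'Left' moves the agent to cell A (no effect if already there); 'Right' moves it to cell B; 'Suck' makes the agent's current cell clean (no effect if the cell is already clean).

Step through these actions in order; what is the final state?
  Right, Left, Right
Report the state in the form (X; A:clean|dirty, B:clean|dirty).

Right (#1): (B; A:clean, B:dirty)
Left (#2): (A; A:clean, B:dirty)
Right (#3): (B; A:clean, B:dirty)

(B; A:clean, B:dirty)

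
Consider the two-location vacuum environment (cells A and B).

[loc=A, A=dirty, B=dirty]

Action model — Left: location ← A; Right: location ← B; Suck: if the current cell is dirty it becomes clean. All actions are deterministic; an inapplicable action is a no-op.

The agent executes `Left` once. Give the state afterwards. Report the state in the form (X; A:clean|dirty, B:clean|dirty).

start: (A; A:dirty, B:dirty)
[1] after Left: (A; A:dirty, B:dirty)

(A; A:dirty, B:dirty)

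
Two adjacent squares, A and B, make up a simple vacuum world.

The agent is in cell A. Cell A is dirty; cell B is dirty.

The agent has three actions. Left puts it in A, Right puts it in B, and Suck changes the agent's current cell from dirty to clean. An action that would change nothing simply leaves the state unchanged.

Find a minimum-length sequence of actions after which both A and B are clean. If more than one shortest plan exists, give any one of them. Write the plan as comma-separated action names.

[1] after Suck: loc=A A=clean B=dirty
[2] after Right: loc=B A=clean B=dirty
[3] after Suck: loc=B A=clean B=clean
min 3: Suck A + move + Suck B

Suck, Right, Suck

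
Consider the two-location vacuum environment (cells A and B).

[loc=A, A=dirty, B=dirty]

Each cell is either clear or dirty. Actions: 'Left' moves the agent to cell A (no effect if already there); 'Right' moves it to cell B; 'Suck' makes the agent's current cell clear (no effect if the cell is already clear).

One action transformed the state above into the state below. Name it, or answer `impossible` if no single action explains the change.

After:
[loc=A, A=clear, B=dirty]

try  Left: (A; A:dirty, B:dirty)
try Right: (B; A:dirty, B:dirty)
try  Suck: (A; A:clear, B:dirty)  ← match

Suck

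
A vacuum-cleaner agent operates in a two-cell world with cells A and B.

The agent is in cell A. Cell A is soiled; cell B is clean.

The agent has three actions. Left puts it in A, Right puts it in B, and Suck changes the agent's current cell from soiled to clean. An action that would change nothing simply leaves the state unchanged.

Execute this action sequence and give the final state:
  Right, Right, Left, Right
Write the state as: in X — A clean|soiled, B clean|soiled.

in B — A soiled, B clean

1. Right → in B — A soiled, B clean
2. Right → in B — A soiled, B clean
3. Left → in A — A soiled, B clean
4. Right → in B — A soiled, B clean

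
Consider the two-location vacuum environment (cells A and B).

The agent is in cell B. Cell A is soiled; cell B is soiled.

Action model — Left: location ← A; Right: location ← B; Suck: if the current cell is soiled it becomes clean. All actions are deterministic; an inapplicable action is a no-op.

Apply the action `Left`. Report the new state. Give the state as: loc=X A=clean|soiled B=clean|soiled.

start: loc=B A=soiled B=soiled
1. Left → loc=A A=soiled B=soiled

loc=A A=soiled B=soiled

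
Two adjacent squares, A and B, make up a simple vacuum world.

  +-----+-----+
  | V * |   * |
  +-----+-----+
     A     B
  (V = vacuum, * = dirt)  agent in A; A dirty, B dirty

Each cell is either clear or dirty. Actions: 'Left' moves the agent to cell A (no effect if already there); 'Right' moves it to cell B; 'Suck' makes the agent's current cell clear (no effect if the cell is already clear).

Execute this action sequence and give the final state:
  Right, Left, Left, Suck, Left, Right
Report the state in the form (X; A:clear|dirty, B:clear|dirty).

(B; A:clear, B:dirty)

1. Right → (B; A:dirty, B:dirty)
2. Left → (A; A:dirty, B:dirty)
3. Left → (A; A:dirty, B:dirty)
4. Suck → (A; A:clear, B:dirty)
5. Left → (A; A:clear, B:dirty)
6. Right → (B; A:clear, B:dirty)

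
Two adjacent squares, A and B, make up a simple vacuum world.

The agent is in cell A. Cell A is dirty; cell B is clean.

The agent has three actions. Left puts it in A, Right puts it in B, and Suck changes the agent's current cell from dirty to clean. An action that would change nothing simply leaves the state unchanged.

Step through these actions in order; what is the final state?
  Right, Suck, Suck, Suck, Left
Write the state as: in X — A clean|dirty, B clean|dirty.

[1] after Right: in B — A dirty, B clean
[2] after Suck: in B — A dirty, B clean
[3] after Suck: in B — A dirty, B clean
[4] after Suck: in B — A dirty, B clean
[5] after Left: in A — A dirty, B clean

in A — A dirty, B clean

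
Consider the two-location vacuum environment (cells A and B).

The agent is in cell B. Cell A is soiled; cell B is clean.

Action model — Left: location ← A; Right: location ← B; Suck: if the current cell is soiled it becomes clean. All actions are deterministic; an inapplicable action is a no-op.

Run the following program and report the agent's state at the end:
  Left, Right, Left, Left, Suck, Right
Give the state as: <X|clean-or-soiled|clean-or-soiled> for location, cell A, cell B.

1) do Left; now <A|soiled|clean>
2) do Right; now <B|soiled|clean>
3) do Left; now <A|soiled|clean>
4) do Left; now <A|soiled|clean>
5) do Suck; now <A|clean|clean>
6) do Right; now <B|clean|clean>

<B|clean|clean>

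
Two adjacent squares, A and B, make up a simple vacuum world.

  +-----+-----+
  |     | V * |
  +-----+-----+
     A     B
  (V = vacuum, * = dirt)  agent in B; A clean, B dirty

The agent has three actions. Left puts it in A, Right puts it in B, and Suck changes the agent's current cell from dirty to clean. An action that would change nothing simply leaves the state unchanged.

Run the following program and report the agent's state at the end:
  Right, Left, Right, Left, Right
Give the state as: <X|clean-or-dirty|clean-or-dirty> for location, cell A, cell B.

[1] after Right: <B|clean|dirty>
[2] after Left: <A|clean|dirty>
[3] after Right: <B|clean|dirty>
[4] after Left: <A|clean|dirty>
[5] after Right: <B|clean|dirty>

<B|clean|dirty>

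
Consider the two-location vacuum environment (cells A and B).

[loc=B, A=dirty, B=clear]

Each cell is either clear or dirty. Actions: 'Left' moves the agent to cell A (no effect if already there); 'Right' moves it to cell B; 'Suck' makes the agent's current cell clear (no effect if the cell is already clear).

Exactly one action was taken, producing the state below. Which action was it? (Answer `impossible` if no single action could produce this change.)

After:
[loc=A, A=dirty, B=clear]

Left

try  Left: <A|dirty|clear>  ← match
try Right: <B|dirty|clear>
try  Suck: <B|dirty|clear>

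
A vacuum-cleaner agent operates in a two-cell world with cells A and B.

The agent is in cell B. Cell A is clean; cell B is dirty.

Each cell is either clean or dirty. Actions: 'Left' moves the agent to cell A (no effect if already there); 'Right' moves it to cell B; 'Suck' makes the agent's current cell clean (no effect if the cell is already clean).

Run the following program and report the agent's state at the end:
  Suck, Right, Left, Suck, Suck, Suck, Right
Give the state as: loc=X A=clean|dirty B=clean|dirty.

t=1 Suck ⇒ loc=B A=clean B=clean
t=2 Right ⇒ loc=B A=clean B=clean
t=3 Left ⇒ loc=A A=clean B=clean
t=4 Suck ⇒ loc=A A=clean B=clean
t=5 Suck ⇒ loc=A A=clean B=clean
t=6 Suck ⇒ loc=A A=clean B=clean
t=7 Right ⇒ loc=B A=clean B=clean

loc=B A=clean B=clean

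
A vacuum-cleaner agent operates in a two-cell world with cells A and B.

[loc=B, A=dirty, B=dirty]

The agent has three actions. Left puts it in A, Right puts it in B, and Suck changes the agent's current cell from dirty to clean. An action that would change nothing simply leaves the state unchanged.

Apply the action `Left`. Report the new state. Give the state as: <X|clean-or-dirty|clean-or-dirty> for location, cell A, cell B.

<A|dirty|dirty>

start: <B|dirty|dirty>
[1] after Left: <A|dirty|dirty>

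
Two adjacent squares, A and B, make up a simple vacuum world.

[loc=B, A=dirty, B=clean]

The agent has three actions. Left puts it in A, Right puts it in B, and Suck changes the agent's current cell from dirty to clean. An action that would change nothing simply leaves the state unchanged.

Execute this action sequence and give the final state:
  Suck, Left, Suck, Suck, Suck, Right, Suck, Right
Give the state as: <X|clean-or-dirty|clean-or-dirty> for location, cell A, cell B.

<B|clean|clean>

1. Suck → <B|dirty|clean>
2. Left → <A|dirty|clean>
3. Suck → <A|clean|clean>
4. Suck → <A|clean|clean>
5. Suck → <A|clean|clean>
6. Right → <B|clean|clean>
7. Suck → <B|clean|clean>
8. Right → <B|clean|clean>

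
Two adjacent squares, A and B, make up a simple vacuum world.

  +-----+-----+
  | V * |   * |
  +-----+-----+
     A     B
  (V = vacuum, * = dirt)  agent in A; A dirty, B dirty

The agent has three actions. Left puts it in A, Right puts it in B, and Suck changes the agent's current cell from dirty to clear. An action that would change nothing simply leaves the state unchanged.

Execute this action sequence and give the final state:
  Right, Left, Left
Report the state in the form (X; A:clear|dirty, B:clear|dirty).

(A; A:dirty, B:dirty)

[1] after Right: (B; A:dirty, B:dirty)
[2] after Left: (A; A:dirty, B:dirty)
[3] after Left: (A; A:dirty, B:dirty)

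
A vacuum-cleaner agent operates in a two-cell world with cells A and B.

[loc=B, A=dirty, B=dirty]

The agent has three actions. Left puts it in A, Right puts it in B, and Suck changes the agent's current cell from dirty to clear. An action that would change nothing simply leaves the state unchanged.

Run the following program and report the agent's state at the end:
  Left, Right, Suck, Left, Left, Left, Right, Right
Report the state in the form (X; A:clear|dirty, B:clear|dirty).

1) do Left; now (A; A:dirty, B:dirty)
2) do Right; now (B; A:dirty, B:dirty)
3) do Suck; now (B; A:dirty, B:clear)
4) do Left; now (A; A:dirty, B:clear)
5) do Left; now (A; A:dirty, B:clear)
6) do Left; now (A; A:dirty, B:clear)
7) do Right; now (B; A:dirty, B:clear)
8) do Right; now (B; A:dirty, B:clear)

(B; A:dirty, B:clear)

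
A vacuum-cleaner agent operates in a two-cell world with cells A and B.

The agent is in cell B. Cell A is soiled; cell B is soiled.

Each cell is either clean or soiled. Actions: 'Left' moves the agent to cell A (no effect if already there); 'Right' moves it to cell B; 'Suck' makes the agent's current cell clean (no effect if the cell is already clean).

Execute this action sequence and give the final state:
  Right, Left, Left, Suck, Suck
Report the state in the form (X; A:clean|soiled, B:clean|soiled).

(A; A:clean, B:soiled)

1. Right → (B; A:soiled, B:soiled)
2. Left → (A; A:soiled, B:soiled)
3. Left → (A; A:soiled, B:soiled)
4. Suck → (A; A:clean, B:soiled)
5. Suck → (A; A:clean, B:soiled)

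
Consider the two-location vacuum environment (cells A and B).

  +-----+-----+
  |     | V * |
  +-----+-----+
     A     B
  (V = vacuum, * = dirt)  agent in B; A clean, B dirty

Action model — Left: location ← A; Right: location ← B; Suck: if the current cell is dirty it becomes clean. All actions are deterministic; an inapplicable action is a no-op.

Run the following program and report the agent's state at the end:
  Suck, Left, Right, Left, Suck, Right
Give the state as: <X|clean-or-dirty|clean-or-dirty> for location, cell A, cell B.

Suck (#1): <B|clean|clean>
Left (#2): <A|clean|clean>
Right (#3): <B|clean|clean>
Left (#4): <A|clean|clean>
Suck (#5): <A|clean|clean>
Right (#6): <B|clean|clean>

<B|clean|clean>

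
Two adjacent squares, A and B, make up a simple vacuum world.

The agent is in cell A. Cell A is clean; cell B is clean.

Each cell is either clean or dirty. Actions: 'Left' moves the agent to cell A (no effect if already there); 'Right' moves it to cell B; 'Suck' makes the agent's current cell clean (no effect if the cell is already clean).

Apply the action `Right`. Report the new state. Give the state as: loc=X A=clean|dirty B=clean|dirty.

loc=B A=clean B=clean

start: loc=A A=clean B=clean
t=1 Right ⇒ loc=B A=clean B=clean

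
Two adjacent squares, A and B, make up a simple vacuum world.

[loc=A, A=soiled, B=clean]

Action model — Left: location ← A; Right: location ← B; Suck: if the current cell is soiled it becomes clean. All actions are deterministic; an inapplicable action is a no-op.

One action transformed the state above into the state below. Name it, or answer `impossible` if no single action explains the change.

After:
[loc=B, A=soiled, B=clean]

try  Left: loc=A A=soiled B=clean
try Right: loc=B A=soiled B=clean  ← match
try  Suck: loc=A A=clean B=clean

Right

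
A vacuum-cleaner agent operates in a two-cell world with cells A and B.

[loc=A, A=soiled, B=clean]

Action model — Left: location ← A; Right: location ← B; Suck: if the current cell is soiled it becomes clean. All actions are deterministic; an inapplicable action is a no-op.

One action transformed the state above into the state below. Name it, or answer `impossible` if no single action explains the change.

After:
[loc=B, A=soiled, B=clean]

Right

try  Left: in A — A soiled, B clean
try Right: in B — A soiled, B clean  ← match
try  Suck: in A — A clean, B clean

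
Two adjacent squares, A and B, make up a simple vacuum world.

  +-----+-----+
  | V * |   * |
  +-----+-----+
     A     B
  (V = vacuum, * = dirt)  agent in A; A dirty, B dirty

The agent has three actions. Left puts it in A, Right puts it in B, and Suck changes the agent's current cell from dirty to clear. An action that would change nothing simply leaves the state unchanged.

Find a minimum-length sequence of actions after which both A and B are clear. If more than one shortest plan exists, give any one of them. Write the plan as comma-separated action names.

Suck, Right, Suck

[1] after Suck: in A — A clear, B dirty
[2] after Right: in B — A clear, B dirty
[3] after Suck: in B — A clear, B clear
min 3: Suck A + move + Suck B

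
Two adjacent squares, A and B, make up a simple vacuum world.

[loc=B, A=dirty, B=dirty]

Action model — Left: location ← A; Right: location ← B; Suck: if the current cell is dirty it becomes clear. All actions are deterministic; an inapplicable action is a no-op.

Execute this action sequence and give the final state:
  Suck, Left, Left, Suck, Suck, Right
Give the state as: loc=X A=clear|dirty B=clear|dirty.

loc=B A=clear B=clear

1. Suck → loc=B A=dirty B=clear
2. Left → loc=A A=dirty B=clear
3. Left → loc=A A=dirty B=clear
4. Suck → loc=A A=clear B=clear
5. Suck → loc=A A=clear B=clear
6. Right → loc=B A=clear B=clear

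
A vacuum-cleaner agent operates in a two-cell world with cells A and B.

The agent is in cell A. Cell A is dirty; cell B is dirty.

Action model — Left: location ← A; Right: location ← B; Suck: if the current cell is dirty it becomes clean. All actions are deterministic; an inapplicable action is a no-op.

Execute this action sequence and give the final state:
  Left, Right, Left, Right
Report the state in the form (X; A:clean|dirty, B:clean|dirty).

(B; A:dirty, B:dirty)

[1] after Left: (A; A:dirty, B:dirty)
[2] after Right: (B; A:dirty, B:dirty)
[3] after Left: (A; A:dirty, B:dirty)
[4] after Right: (B; A:dirty, B:dirty)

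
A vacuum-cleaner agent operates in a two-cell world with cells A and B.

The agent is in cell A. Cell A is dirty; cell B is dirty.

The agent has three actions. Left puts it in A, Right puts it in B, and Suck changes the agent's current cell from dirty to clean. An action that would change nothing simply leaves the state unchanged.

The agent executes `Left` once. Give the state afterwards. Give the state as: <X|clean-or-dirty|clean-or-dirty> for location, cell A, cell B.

start: <A|dirty|dirty>
step 1/1 (Left): <A|dirty|dirty>

<A|dirty|dirty>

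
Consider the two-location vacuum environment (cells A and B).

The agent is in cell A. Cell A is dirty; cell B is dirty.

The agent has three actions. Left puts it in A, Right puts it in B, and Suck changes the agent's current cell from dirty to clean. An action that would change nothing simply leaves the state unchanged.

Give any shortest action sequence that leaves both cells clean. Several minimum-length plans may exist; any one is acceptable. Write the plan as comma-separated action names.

Suck, Right, Suck

1) do Suck; now loc=A A=clean B=dirty
2) do Right; now loc=B A=clean B=dirty
3) do Suck; now loc=B A=clean B=clean
min 3: Suck A + move + Suck B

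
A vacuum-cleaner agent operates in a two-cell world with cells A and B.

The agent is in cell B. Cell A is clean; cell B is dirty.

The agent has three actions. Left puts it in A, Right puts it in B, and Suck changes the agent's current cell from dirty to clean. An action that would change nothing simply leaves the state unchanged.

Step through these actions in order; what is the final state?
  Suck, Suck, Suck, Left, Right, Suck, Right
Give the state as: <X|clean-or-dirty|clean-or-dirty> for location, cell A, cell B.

<B|clean|clean>

step 1/7 (Suck): <B|clean|clean>
step 2/7 (Suck): <B|clean|clean>
step 3/7 (Suck): <B|clean|clean>
step 4/7 (Left): <A|clean|clean>
step 5/7 (Right): <B|clean|clean>
step 6/7 (Suck): <B|clean|clean>
step 7/7 (Right): <B|clean|clean>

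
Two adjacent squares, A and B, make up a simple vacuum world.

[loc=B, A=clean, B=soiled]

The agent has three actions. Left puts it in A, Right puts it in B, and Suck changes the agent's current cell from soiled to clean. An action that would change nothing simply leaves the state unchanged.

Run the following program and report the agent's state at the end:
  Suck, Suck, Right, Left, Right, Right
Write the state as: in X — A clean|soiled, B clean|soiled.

t=1 Suck ⇒ in B — A clean, B clean
t=2 Suck ⇒ in B — A clean, B clean
t=3 Right ⇒ in B — A clean, B clean
t=4 Left ⇒ in A — A clean, B clean
t=5 Right ⇒ in B — A clean, B clean
t=6 Right ⇒ in B — A clean, B clean

in B — A clean, B clean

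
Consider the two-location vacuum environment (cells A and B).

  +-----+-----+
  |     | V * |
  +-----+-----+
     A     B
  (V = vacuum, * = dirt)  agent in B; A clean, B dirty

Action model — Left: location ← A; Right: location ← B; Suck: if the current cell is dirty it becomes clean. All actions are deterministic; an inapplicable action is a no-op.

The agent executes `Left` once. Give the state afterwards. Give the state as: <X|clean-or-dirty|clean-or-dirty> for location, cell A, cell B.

<A|clean|dirty>

start: <B|clean|dirty>
t=1 Left ⇒ <A|clean|dirty>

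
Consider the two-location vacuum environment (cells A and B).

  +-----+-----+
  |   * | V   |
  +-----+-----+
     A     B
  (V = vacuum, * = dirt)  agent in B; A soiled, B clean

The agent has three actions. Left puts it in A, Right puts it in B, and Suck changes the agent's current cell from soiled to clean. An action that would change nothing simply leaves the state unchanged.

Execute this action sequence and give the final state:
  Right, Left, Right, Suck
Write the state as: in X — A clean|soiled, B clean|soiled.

in B — A soiled, B clean

t=1 Right ⇒ in B — A soiled, B clean
t=2 Left ⇒ in A — A soiled, B clean
t=3 Right ⇒ in B — A soiled, B clean
t=4 Suck ⇒ in B — A soiled, B clean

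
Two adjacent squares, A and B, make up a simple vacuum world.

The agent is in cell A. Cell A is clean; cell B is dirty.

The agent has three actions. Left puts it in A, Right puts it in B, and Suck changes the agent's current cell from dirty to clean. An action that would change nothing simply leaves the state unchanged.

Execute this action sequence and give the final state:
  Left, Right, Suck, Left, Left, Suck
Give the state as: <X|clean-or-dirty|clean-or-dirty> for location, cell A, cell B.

<A|clean|clean>

Left (#1): <A|clean|dirty>
Right (#2): <B|clean|dirty>
Suck (#3): <B|clean|clean>
Left (#4): <A|clean|clean>
Left (#5): <A|clean|clean>
Suck (#6): <A|clean|clean>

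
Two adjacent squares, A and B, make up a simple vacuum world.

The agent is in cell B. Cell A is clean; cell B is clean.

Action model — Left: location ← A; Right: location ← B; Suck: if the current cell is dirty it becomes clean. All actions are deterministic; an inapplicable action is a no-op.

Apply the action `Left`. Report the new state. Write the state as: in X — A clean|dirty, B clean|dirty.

in A — A clean, B clean

start: in B — A clean, B clean
1) do Left; now in A — A clean, B clean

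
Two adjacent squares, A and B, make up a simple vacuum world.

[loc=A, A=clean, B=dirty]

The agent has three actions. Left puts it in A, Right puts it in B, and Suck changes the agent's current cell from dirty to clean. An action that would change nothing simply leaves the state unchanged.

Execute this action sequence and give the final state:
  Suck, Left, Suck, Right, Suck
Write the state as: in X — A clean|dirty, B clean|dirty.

1) do Suck; now in A — A clean, B dirty
2) do Left; now in A — A clean, B dirty
3) do Suck; now in A — A clean, B dirty
4) do Right; now in B — A clean, B dirty
5) do Suck; now in B — A clean, B clean

in B — A clean, B clean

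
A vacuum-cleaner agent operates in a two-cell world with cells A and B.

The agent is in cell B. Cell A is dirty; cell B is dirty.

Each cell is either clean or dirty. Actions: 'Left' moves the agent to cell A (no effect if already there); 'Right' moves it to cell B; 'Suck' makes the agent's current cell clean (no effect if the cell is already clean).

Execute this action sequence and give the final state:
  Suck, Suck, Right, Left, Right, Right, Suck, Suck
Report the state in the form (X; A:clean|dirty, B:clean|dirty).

(B; A:dirty, B:clean)

1) do Suck; now (B; A:dirty, B:clean)
2) do Suck; now (B; A:dirty, B:clean)
3) do Right; now (B; A:dirty, B:clean)
4) do Left; now (A; A:dirty, B:clean)
5) do Right; now (B; A:dirty, B:clean)
6) do Right; now (B; A:dirty, B:clean)
7) do Suck; now (B; A:dirty, B:clean)
8) do Suck; now (B; A:dirty, B:clean)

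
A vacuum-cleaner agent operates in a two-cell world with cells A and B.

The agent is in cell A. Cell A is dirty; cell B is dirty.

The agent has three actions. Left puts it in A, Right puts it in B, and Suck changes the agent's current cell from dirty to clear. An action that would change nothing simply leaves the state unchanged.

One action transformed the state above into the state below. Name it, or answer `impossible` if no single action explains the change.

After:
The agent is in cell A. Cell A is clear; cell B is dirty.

try  Left: (A; A:dirty, B:dirty)
try Right: (B; A:dirty, B:dirty)
try  Suck: (A; A:clear, B:dirty)  ← match

Suck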